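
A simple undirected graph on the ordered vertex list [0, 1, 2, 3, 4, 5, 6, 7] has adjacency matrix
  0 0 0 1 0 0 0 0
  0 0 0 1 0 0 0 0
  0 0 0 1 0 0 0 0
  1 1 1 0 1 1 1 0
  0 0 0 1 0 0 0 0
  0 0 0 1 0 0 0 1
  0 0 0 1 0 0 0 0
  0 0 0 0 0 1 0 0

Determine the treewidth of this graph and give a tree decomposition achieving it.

The largest bag has 2 vertices, giving width 1; this decomposition certifies tw(G) ≤ 1. Since G has at least one edge (e.g. 4–3), it is not an edgeless graph, so tw(G) ≥ 1. The upper and lower bounds meet at 1, so that is the treewidth.

Treewidth 1.
One such decomposition:
Bags: B1 = {3, 4}  B2 = {1, 3}  B3 = {0, 3}  B4 = {3, 5}  B5 = {3, 6}  B6 = {5, 7}  B7 = {2, 3}
Tree: B1–B2, B1–B3, B1–B4, B4–B5, B4–B6, B4–B7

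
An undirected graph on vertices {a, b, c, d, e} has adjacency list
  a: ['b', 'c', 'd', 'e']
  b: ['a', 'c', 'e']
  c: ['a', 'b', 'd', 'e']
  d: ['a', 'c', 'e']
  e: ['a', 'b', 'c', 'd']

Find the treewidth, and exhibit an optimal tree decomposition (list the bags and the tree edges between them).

Treewidth 3.
One optimal decomposition is:
Bags: B1 = {a, b, c, e}  B2 = {a, c, d, e}
Tree: B1–B2

The largest bag has 4 vertices, giving width 3; this decomposition certifies tw(G) ≤ 3. For the lower bound, the 4 vertices {a, c, d, e} are pairwise adjacent, and any tree decomposition puts a clique entirely inside one bag — forcing width ≥ 3. The upper and lower bounds meet at 3, so that is the treewidth.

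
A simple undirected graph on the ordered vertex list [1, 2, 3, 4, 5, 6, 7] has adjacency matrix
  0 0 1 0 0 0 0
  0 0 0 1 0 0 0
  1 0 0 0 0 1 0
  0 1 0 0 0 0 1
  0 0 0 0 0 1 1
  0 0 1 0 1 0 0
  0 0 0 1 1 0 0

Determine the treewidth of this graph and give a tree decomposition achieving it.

Every bag has size at most 2, so the width is 2 − 1 = 1 and tw(G) ≤ 1. Since G has at least one edge (e.g. 1–3), it is not an edgeless graph, so tw(G) ≥ 1. Hence tw(G) = 1 exactly.

Treewidth 1.
One such decomposition:
Bags: B1 = {1, 3}  B2 = {3, 6}  B3 = {5, 6}  B4 = {5, 7}  B5 = {4, 7}  B6 = {2, 4}
Tree: B1–B2, B2–B3, B3–B4, B4–B5, B5–B6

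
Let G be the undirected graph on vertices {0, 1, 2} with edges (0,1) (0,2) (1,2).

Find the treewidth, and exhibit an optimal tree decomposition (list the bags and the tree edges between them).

A single bag containing all 3 vertices is trivially a valid decomposition of width 2. Conversely, {0, 1, 2} is a clique of size 3, and the vertices of any clique must share a bag in every tree decomposition; so some bag has ≥ 3 vertices and tw(G) ≥ 2. Combining the bounds, tw(G) = 2.

Treewidth 2.
Bags: B1 = {0, 1, 2}
Tree: (single bag)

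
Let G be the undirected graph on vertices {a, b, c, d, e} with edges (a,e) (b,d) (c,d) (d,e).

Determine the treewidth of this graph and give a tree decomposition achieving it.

Each bag holds 2 vertices, so the decomposition has width 1, which upper-bounds the treewidth. G has an edge, so its treewidth is at least 1. Hence tw(G) = 1 exactly.

Treewidth 1.
One such decomposition:
Bags: B1 = {b, d}  B2 = {d, e}  B3 = {c, d}  B4 = {a, e}
Tree: B1–B2, B2–B3, B2–B4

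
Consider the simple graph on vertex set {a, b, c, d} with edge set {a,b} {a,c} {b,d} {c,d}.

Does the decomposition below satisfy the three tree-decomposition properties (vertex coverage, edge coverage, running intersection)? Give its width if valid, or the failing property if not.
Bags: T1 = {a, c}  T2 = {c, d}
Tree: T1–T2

A tree decomposition must satisfy three properties: every vertex lies in some bag; for every edge, both endpoints lie together in some bag; and for every vertex, the bags containing it form a connected subtree. Here vertex b appears in no bag, so the decomposition is invalid.

No — vertex b appears in no bag.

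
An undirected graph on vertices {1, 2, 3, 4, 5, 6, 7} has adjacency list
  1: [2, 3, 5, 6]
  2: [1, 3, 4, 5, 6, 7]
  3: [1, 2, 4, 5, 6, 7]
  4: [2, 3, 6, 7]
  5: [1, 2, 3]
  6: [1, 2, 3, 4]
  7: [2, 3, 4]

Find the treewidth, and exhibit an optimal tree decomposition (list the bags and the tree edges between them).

The largest bag has 4 vertices, giving width 3; this decomposition certifies tw(G) ≤ 3. Conversely, {1, 2, 3, 5} is a clique of size 4, and the vertices of any clique must share a bag in every tree decomposition; so some bag has ≥ 4 vertices and tw(G) ≥ 3. Hence tw(G) = 3 exactly.

Treewidth 3.
One such decomposition:
Bags: B1 = {2, 3, 4, 7}  B2 = {2, 3, 4, 6}  B3 = {1, 2, 3, 6}  B4 = {1, 2, 3, 5}
Tree: B1–B2, B2–B3, B3–B4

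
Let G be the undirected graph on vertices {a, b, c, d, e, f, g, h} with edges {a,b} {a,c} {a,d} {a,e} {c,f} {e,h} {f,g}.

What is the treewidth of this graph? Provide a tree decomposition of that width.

Each bag holds 2 vertices, so the decomposition has width 1, which upper-bounds the treewidth. G has an edge, so its treewidth is at least 1. Therefore the treewidth is 1.

Treewidth 1.
One optimal decomposition is:
Bags: B1 = {c, f}  B2 = {a, c}  B3 = {f, g}  B4 = {a, b}  B5 = {a, d}  B6 = {a, e}  B7 = {e, h}
Tree: B1–B2, B1–B3, B2–B4, B4–B5, B2–B6, B6–B7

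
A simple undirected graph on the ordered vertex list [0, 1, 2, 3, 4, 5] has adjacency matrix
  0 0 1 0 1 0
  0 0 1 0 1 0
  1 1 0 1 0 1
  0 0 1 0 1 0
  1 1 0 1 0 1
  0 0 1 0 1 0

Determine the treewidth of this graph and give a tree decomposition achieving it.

Each bag holds 3 vertices, so the decomposition has width 2, which upper-bounds the treewidth. Since 1–2–3–4–1 is a cycle in G, G is not acyclic. Forests are exactly the graphs of treewidth ≤ 1, so tw(G) ≥ 2. The upper and lower bounds meet at 2, so that is the treewidth.

Treewidth 2.
Bags: B1 = {1, 2, 4}  B2 = {2, 3, 4}  B3 = {2, 4, 5}  B4 = {0, 2, 4}
Tree: B1–B2, B2–B3, B3–B4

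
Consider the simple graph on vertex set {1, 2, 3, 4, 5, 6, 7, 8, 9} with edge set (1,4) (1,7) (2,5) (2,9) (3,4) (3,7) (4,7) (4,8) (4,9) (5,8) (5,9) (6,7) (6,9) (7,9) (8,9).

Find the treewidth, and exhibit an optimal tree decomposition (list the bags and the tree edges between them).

Every bag has size at most 3, so the width is 3 − 1 = 2 and tw(G) ≤ 2. For the lower bound, the 3 vertices {1, 4, 7} are pairwise adjacent, and any tree decomposition puts a clique entirely inside one bag — forcing width ≥ 2. Combining the bounds, tw(G) = 2.

Treewidth 2.
One optimal decomposition is:
Bags: B1 = {4, 8, 9}  B2 = {4, 7, 9}  B3 = {1, 4, 7}  B4 = {3, 4, 7}  B5 = {5, 8, 9}  B6 = {6, 7, 9}  B7 = {2, 5, 9}
Tree: B1–B2, B2–B3, B3–B4, B1–B5, B2–B6, B5–B7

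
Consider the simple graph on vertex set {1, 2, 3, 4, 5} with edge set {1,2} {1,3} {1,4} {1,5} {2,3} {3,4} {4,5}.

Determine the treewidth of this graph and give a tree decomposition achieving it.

Treewidth 2.
One such decomposition:
Bags: B1 = {1, 3, 4}  B2 = {1, 4, 5}  B3 = {1, 2, 3}
Tree: B1–B2, B1–B3

The largest bag has 3 vertices, giving width 2; this decomposition certifies tw(G) ≤ 2. On the other hand G contains the 3-clique {1, 2, 3}. A clique must lie in a single bag of any decomposition, so no decomposition can have width below 2. Hence tw(G) = 2 exactly.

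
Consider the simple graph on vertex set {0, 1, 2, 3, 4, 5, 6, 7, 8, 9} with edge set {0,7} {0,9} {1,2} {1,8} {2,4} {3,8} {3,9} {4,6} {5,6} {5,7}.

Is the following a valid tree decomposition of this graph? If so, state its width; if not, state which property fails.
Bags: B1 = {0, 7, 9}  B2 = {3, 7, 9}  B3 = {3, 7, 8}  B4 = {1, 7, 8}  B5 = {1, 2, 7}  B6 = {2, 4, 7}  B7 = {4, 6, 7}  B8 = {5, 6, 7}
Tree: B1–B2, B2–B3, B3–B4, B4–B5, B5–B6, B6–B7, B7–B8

Yes; width 2.

Checking the three conditions: (i) the bags cover all of {0, 1, 2, 3, 4, 5, 6, 7, 8, 9}; (ii) for each edge, some bag contains both endpoints; (iii) the bags containing any fixed vertex form a subtree. All hold, so the decomposition is valid with width 3 − 1 = 2.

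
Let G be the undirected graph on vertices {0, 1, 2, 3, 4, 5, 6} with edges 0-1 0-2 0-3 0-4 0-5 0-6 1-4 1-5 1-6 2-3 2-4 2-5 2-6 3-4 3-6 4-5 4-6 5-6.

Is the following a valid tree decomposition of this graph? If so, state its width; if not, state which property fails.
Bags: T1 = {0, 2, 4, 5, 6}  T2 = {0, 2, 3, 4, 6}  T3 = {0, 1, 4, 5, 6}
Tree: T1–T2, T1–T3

Checking the three conditions: (i) the bags cover all of {0, 1, 2, 3, 4, 5, 6}; (ii) for each edge, some bag contains both endpoints; (iii) the bags containing any fixed vertex form a subtree. All hold, so the decomposition is valid with width 5 − 1 = 4.

Yes; width 4.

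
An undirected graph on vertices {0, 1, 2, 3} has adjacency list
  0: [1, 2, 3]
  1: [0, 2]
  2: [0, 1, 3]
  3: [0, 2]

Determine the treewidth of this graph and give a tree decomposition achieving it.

Treewidth 2.
One such decomposition:
Bags: B1 = {0, 2, 3}  B2 = {0, 1, 2}
Tree: B1–B2

Each bag holds 3 vertices, so the decomposition has width 2, which upper-bounds the treewidth. For the lower bound, the 3 vertices {0, 1, 2} are pairwise adjacent, and any tree decomposition puts a clique entirely inside one bag — forcing width ≥ 2. Therefore the treewidth is 2.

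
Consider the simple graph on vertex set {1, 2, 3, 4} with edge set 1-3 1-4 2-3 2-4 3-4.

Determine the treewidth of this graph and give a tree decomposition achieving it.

Each bag holds 3 vertices, so the decomposition has width 2, which upper-bounds the treewidth. On the other hand G contains the 3-clique {1, 3, 4}. A clique must lie in a single bag of any decomposition, so no decomposition can have width below 2. Therefore the treewidth is 2.

Treewidth 2.
One such decomposition:
Bags: B1 = {1, 3, 4}  B2 = {2, 3, 4}
Tree: B1–B2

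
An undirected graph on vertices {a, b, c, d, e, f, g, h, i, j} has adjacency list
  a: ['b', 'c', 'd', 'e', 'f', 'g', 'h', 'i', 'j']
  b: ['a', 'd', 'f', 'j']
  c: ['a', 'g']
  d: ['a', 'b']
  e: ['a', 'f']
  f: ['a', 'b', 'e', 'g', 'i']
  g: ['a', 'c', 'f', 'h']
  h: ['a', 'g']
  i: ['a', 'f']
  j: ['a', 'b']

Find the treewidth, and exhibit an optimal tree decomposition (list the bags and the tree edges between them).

Each bag holds 3 vertices, so the decomposition has width 2, which upper-bounds the treewidth. For the lower bound, the 3 vertices {a, b, d} are pairwise adjacent, and any tree decomposition puts a clique entirely inside one bag — forcing width ≥ 2. The upper and lower bounds meet at 2, so that is the treewidth.

Treewidth 2.
One such decomposition:
Bags: B1 = {a, e, f}  B2 = {a, f, g}  B3 = {a, b, f}  B4 = {a, g, h}  B5 = {a, b, j}  B6 = {a, c, g}  B7 = {a, b, d}  B8 = {a, f, i}
Tree: B1–B2, B2–B3, B2–B4, B3–B5, B2–B6, B3–B7, B2–B8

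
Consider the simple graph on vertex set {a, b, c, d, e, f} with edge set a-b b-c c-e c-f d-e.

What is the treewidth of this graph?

A width-1 tree decomposition is:
Bags: B1 = {d, e}  B2 = {c, e}  B3 = {c, f}  B4 = {b, c}  B5 = {a, b}
Tree: B1–B2, B2–B3, B2–B4, B4–B5
Each bag holds 2 vertices, so the decomposition has width 1, which upper-bounds the treewidth. G has an edge, so its treewidth is at least 1. Combining the bounds, tw(G) = 1.

1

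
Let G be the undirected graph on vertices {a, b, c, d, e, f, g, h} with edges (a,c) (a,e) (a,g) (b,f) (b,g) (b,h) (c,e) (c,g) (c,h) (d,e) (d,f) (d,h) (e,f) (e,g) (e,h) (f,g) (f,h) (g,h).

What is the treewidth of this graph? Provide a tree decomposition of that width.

The largest bag has 4 vertices, giving width 3; this decomposition certifies tw(G) ≤ 3. Conversely, {d, e, f, h} is a clique of size 4, and the vertices of any clique must share a bag in every tree decomposition; so some bag has ≥ 4 vertices and tw(G) ≥ 3. Combining the bounds, tw(G) = 3.

Treewidth 3.
One optimal decomposition is:
Bags: B1 = {d, e, f, h}  B2 = {e, f, g, h}  B3 = {b, f, g, h}  B4 = {c, e, g, h}  B5 = {a, c, e, g}
Tree: B1–B2, B2–B3, B2–B4, B4–B5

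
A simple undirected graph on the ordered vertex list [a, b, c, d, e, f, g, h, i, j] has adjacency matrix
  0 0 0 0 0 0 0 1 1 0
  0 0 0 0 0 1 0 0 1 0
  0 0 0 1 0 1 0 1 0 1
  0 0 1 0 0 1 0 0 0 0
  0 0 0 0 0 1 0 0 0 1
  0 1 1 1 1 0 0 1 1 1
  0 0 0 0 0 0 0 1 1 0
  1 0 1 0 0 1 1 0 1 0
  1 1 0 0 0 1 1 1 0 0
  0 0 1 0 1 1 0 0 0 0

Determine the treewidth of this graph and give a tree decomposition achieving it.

Treewidth 2.
One such decomposition:
Bags: B1 = {g, h, i}  B2 = {a, h, i}  B3 = {f, h, i}  B4 = {c, f, h}  B5 = {c, d, f}  B6 = {b, f, i}  B7 = {c, f, j}  B8 = {e, f, j}
Tree: B1–B2, B1–B3, B3–B4, B4–B5, B3–B6, B5–B7, B7–B8

Every bag has size at most 3, so the width is 3 − 1 = 2 and tw(G) ≤ 2. For the lower bound, the 3 vertices {g, h, i} are pairwise adjacent, and any tree decomposition puts a clique entirely inside one bag — forcing width ≥ 2. The upper and lower bounds meet at 2, so that is the treewidth.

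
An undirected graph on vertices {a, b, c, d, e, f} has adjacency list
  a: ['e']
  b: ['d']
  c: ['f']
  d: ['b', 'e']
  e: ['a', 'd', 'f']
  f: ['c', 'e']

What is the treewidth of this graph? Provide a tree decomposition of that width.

Treewidth 1.
One such decomposition:
Bags: B1 = {a, e}  B2 = {e, f}  B3 = {d, e}  B4 = {b, d}  B5 = {c, f}
Tree: B1–B2, B2–B3, B3–B4, B2–B5

Each bag holds 2 vertices, so the decomposition has width 1, which upper-bounds the treewidth. Since G has at least one edge (e.g. e–a), it is not an edgeless graph, so tw(G) ≥ 1. Hence tw(G) = 1 exactly.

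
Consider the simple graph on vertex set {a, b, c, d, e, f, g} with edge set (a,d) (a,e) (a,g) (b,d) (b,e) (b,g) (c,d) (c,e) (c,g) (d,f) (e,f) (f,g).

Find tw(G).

3

A width-3 tree decomposition is:
Bags: B1 = {a, d, e, g}  B2 = {d, e, f, g}  B3 = {c, d, e, g}  B4 = {b, d, e, g}
Tree: B1–B2, B2–B3, B3–B4
Each bag holds 4 vertices, so the decomposition has width 3, which upper-bounds the treewidth. For the lower bound: the 4 vertex sets {a,d}, {e,f}, {g}, {c} are disjoint, each induces a connected subgraph, and every pair is joined by at least one edge of G. Contracting each set to a single vertex therefore yields K_{4} as a minor, and since treewidth is minor-monotone, tw(G) ≥ tw(K_{4}) = 3. Hence tw(G) = 3 exactly.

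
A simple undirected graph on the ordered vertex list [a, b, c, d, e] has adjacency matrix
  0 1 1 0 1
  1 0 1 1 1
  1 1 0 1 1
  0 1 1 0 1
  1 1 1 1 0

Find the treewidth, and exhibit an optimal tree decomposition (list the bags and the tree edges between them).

Treewidth 3.
One optimal decomposition is:
Bags: B1 = {b, c, d, e}  B2 = {a, b, c, e}
Tree: B1–B2

The largest bag has 4 vertices, giving width 3; this decomposition certifies tw(G) ≤ 3. On the other hand G contains the 4-clique {b, c, d, e}. A clique must lie in a single bag of any decomposition, so no decomposition can have width below 3. Combining the bounds, tw(G) = 3.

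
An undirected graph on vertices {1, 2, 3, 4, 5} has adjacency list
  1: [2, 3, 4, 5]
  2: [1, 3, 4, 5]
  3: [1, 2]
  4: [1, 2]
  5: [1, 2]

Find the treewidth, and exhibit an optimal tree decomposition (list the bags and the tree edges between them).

Treewidth 2.
One such decomposition:
Bags: B1 = {1, 2, 5}  B2 = {1, 2, 3}  B3 = {1, 2, 4}
Tree: B1–B2, B1–B3

The largest bag has 3 vertices, giving width 2; this decomposition certifies tw(G) ≤ 2. On the other hand G contains the 3-clique {1, 2, 3}. A clique must lie in a single bag of any decomposition, so no decomposition can have width below 2. The upper and lower bounds meet at 2, so that is the treewidth.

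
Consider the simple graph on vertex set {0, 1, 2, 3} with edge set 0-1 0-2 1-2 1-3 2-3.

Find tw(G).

A width-2 tree decomposition is:
Bags: B1 = {0, 1, 2}  B2 = {1, 2, 3}
Tree: B1–B2
The largest bag has 3 vertices, giving width 2; this decomposition certifies tw(G) ≤ 2. Conversely, {0, 1, 2} is a clique of size 3, and the vertices of any clique must share a bag in every tree decomposition; so some bag has ≥ 3 vertices and tw(G) ≥ 2. Hence tw(G) = 2 exactly.

2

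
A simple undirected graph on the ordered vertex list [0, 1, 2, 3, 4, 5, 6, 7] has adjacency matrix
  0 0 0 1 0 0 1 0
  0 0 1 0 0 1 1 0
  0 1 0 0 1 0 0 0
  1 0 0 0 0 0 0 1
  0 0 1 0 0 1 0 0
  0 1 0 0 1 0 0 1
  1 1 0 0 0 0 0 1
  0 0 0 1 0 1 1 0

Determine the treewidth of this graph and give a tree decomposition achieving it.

Treewidth 2.
Bags: B1 = {1, 2, 4}  B2 = {1, 4, 5}  B3 = {1, 5, 6}  B4 = {5, 6, 7}  B5 = {0, 6, 7}  B6 = {0, 3, 7}
Tree: B1–B2, B2–B3, B3–B4, B4–B5, B5–B6

Every bag has size at most 3, so the width is 3 − 1 = 2 and tw(G) ≤ 2. The edges 2–4–5–1–2 form a cycle, so G is not a tree and its treewidth is at least 2. Combining the bounds, tw(G) = 2.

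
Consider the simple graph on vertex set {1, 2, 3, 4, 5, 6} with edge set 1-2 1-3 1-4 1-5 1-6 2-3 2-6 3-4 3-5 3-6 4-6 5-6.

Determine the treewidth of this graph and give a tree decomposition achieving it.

Treewidth 3.
Bags: B1 = {1, 3, 5, 6}  B2 = {1, 3, 4, 6}  B3 = {1, 2, 3, 6}
Tree: B1–B2, B1–B3

The largest bag has 4 vertices, giving width 3; this decomposition certifies tw(G) ≤ 3. On the other hand G contains the 4-clique {1, 2, 3, 6}. A clique must lie in a single bag of any decomposition, so no decomposition can have width below 3. Hence tw(G) = 3 exactly.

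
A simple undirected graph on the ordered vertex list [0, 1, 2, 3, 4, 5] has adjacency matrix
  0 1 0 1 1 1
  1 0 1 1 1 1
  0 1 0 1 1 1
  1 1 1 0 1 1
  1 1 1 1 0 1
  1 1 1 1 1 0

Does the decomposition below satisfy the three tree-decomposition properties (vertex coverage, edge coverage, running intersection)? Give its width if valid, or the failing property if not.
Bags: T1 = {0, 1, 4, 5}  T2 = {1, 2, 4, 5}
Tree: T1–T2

A tree decomposition must satisfy three properties: every vertex lies in some bag; for every edge, both endpoints lie together in some bag; and for every vertex, the bags containing it form a connected subtree. Here vertex 3 appears in no bag, so the decomposition is invalid.

No — vertex 3 appears in no bag.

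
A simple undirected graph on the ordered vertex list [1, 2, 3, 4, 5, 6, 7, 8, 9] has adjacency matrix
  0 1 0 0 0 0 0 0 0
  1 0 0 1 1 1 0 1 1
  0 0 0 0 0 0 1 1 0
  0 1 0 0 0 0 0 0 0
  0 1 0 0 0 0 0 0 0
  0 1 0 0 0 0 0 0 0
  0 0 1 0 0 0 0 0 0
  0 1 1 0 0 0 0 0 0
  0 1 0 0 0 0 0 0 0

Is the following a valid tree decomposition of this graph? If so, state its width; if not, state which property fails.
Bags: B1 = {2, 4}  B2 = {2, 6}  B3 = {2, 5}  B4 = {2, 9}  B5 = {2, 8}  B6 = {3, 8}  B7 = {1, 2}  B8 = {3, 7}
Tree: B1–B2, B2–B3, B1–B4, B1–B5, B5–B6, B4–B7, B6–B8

Yes; width 1.

Vertex coverage: the bags together contain {1, 2, 3, 4, 5, 6, 7, 8, 9}, the full vertex set. Edge coverage: each edge of G has both endpoints in at least one bag. Running intersection: for every vertex, the bags containing it form a connected subtree. All three properties hold, so this is a valid tree decomposition of width max|bag| − 1 = 1, and hence tw(G) ≤ 1.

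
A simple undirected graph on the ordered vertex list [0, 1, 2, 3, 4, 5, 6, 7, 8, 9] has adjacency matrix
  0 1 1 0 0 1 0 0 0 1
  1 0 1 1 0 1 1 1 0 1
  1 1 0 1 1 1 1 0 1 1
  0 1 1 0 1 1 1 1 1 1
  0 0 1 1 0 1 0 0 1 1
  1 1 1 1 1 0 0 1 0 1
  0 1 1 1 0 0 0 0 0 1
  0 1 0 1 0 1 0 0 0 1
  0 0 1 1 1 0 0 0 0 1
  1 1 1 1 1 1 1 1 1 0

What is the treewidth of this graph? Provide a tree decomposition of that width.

Every bag has size at most 5, so the width is 5 − 1 = 4 and tw(G) ≤ 4. On the other hand G contains the 5-clique {0, 1, 2, 5, 9}. A clique must lie in a single bag of any decomposition, so no decomposition can have width below 4. Therefore the treewidth is 4.

Treewidth 4.
One such decomposition:
Bags: B1 = {2, 3, 4, 5, 9}  B2 = {2, 3, 4, 8, 9}  B3 = {1, 2, 3, 5, 9}  B4 = {1, 3, 5, 7, 9}  B5 = {1, 2, 3, 6, 9}  B6 = {0, 1, 2, 5, 9}
Tree: B1–B2, B1–B3, B3–B4, B3–B5, B3–B6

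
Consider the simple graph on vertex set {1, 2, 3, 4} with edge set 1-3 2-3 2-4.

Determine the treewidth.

A width-1 tree decomposition is:
Bags: B1 = {1, 3}  B2 = {2, 3}  B3 = {2, 4}
Tree: B1–B2, B2–B3
Every bag has size at most 2, so the width is 2 − 1 = 1 and tw(G) ≤ 1. Since G has at least one edge (e.g. 1–3), it is not an edgeless graph, so tw(G) ≥ 1. The upper and lower bounds meet at 1, so that is the treewidth.

1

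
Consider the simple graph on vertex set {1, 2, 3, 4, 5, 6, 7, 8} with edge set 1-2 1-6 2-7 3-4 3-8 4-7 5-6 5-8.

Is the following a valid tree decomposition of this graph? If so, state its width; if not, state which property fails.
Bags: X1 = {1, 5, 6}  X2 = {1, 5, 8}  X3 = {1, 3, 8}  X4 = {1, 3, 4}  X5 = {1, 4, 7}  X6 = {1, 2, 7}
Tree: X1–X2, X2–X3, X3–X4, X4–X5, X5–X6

Yes; width 2.

Checking the three conditions: (i) the bags cover all of {1, 2, 3, 4, 5, 6, 7, 8}; (ii) for each edge, some bag contains both endpoints; (iii) the bags containing any fixed vertex form a subtree. All hold, so the decomposition is valid with width 3 − 1 = 2.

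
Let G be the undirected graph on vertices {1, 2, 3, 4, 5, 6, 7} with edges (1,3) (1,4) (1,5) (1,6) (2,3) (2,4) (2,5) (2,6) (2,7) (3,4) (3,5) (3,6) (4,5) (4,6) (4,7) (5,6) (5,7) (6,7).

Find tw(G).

4

A width-4 tree decomposition is:
Bags: B1 = {2, 4, 5, 6, 7}  B2 = {2, 3, 4, 5, 6}  B3 = {1, 3, 4, 5, 6}
Tree: B1–B2, B2–B3
The largest bag has 5 vertices, giving width 4; this decomposition certifies tw(G) ≤ 4. Conversely, {1, 3, 4, 5, 6} is a clique of size 5, and the vertices of any clique must share a bag in every tree decomposition; so some bag has ≥ 5 vertices and tw(G) ≥ 4. Hence tw(G) = 4 exactly.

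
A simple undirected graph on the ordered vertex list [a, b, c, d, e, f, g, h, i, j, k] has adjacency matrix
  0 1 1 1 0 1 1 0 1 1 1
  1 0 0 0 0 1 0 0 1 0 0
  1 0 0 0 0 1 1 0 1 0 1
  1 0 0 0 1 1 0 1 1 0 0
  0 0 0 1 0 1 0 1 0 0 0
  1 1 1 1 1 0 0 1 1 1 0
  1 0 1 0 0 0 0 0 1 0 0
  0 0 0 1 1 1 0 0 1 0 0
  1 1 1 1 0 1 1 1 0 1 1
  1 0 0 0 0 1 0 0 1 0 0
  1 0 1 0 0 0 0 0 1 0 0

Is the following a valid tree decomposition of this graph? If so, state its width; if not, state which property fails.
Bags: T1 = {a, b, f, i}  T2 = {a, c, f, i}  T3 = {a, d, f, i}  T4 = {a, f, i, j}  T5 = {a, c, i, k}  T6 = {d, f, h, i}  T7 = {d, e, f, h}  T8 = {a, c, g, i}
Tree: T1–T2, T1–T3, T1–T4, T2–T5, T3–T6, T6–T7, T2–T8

Every vertex of G appears in some bag (union = {a, b, c, d, e, f, g, h, i, j, k}); every edge is covered by a bag; and for each vertex v the set of bags containing v is connected in the bag tree. The decomposition is therefore valid. The largest bag has 4 vertices, so the width is 3.

Yes; width 3.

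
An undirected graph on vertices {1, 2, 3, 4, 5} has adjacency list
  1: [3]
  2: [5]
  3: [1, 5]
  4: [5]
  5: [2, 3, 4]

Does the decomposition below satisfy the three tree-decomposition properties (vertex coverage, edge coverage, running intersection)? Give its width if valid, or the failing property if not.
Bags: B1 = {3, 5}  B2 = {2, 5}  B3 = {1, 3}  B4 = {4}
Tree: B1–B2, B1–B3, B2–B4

No — edge (5,4) lies in no bag.

A tree decomposition must satisfy three properties: every vertex lies in some bag; for every edge, both endpoints lie together in some bag; and for every vertex, the bags containing it form a connected subtree. Here edge (5,4) lies in no bag, so the decomposition is invalid.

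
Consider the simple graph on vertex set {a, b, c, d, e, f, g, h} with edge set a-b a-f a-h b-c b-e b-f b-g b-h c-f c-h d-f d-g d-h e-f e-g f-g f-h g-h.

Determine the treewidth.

3

A width-3 tree decomposition is:
Bags: B1 = {b, e, f, g}  B2 = {b, f, g, h}  B3 = {a, b, f, h}  B4 = {b, c, f, h}  B5 = {d, f, g, h}
Tree: B1–B2, B2–B3, B2–B4, B2–B5
The largest bag has 4 vertices, giving width 3; this decomposition certifies tw(G) ≤ 3. Conversely, {b, e, f, g} is a clique of size 4, and the vertices of any clique must share a bag in every tree decomposition; so some bag has ≥ 4 vertices and tw(G) ≥ 3. Combining the bounds, tw(G) = 3.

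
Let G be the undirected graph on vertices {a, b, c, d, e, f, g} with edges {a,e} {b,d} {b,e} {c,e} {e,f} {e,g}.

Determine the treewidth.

A width-1 tree decomposition is:
Bags: B1 = {e, g}  B2 = {c, e}  B3 = {a, e}  B4 = {e, f}  B5 = {b, e}  B6 = {b, d}
Tree: B1–B2, B2–B3, B1–B4, B1–B5, B5–B6
Each bag holds 2 vertices, so the decomposition has width 1, which upper-bounds the treewidth. G has an edge, so its treewidth is at least 1. Combining the bounds, tw(G) = 1.

1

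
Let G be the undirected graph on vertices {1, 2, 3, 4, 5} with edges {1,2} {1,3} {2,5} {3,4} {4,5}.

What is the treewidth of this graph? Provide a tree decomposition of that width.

The largest bag has 3 vertices, giving width 2; this decomposition certifies tw(G) ≤ 2. Since 4–3–1–2–5–4 is a cycle in G, G is not acyclic. Forests are exactly the graphs of treewidth ≤ 1, so tw(G) ≥ 2. The upper and lower bounds meet at 2, so that is the treewidth.

Treewidth 2.
One optimal decomposition is:
Bags: B1 = {1, 3, 4}  B2 = {1, 2, 4}  B3 = {2, 4, 5}
Tree: B1–B2, B2–B3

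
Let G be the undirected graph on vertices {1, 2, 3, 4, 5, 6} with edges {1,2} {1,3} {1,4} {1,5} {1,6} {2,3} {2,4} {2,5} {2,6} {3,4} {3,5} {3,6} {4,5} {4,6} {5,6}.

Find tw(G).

A width-5 tree decomposition is:
Bags: B1 = {1, 2, 3, 4, 5, 6}
Tree: (single bag)
A single bag containing all 6 vertices is trivially a valid decomposition of width 5. On the other hand G contains the 6-clique {1, 2, 3, 4, 5, 6}. A clique must lie in a single bag of any decomposition, so no decomposition can have width below 5. Combining the bounds, tw(G) = 5.

5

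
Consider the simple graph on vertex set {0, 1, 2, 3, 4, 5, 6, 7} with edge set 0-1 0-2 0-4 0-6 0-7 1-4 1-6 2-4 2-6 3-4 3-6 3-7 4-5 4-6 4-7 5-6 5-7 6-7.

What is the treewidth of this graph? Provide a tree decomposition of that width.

Every bag has size at most 4, so the width is 4 − 1 = 3 and tw(G) ≤ 3. Conversely, {0, 1, 4, 6} is a clique of size 4, and the vertices of any clique must share a bag in every tree decomposition; so some bag has ≥ 4 vertices and tw(G) ≥ 3. Hence tw(G) = 3 exactly.

Treewidth 3.
One optimal decomposition is:
Bags: B1 = {3, 4, 6, 7}  B2 = {0, 4, 6, 7}  B3 = {4, 5, 6, 7}  B4 = {0, 1, 4, 6}  B5 = {0, 2, 4, 6}
Tree: B1–B2, B2–B3, B2–B4, B4–B5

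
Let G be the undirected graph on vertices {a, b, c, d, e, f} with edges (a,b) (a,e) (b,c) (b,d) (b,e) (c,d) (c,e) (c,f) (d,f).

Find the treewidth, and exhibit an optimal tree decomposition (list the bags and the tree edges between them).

Every bag has size at most 3, so the width is 3 − 1 = 2 and tw(G) ≤ 2. For the lower bound, the 3 vertices {c, d, f} are pairwise adjacent, and any tree decomposition puts a clique entirely inside one bag — forcing width ≥ 2. The upper and lower bounds meet at 2, so that is the treewidth.

Treewidth 2.
Bags: B1 = {b, c, d}  B2 = {b, c, e}  B3 = {c, d, f}  B4 = {a, b, e}
Tree: B1–B2, B1–B3, B2–B4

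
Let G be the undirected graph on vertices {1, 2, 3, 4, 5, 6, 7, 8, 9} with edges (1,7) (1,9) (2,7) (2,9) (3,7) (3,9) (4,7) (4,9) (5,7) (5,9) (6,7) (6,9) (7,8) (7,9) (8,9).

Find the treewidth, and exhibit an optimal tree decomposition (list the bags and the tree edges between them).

Each bag holds 3 vertices, so the decomposition has width 2, which upper-bounds the treewidth. For the lower bound, the 3 vertices {1, 7, 9} are pairwise adjacent, and any tree decomposition puts a clique entirely inside one bag — forcing width ≥ 2. Therefore the treewidth is 2.

Treewidth 2.
One such decomposition:
Bags: B1 = {2, 7, 9}  B2 = {7, 8, 9}  B3 = {1, 7, 9}  B4 = {3, 7, 9}  B5 = {6, 7, 9}  B6 = {4, 7, 9}  B7 = {5, 7, 9}
Tree: B1–B2, B2–B3, B2–B4, B3–B5, B5–B6, B2–B7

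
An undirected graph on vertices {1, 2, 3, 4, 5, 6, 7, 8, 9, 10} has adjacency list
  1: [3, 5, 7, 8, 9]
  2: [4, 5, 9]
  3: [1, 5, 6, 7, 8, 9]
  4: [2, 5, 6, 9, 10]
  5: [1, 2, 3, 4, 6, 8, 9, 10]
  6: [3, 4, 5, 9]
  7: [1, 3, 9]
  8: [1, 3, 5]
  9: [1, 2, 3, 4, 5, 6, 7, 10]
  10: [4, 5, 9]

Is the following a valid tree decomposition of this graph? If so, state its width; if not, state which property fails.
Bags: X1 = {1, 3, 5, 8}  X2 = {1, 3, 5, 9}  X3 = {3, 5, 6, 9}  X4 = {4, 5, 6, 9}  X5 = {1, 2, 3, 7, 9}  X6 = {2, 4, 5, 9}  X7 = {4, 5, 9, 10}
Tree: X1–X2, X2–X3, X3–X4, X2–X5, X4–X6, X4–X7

A tree decomposition must satisfy three properties: every vertex lies in some bag; for every edge, both endpoints lie together in some bag; and for every vertex, the bags containing it form a connected subtree. Here bags containing vertex 2 are not connected in the tree, so the decomposition is invalid.

No — bags containing vertex 2 are not connected in the tree.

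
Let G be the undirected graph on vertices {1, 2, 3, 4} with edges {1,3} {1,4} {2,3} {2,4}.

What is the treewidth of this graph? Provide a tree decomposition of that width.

Each bag holds 3 vertices, so the decomposition has width 2, which upper-bounds the treewidth. For the lower bound, G contains the cycle 1–4–2–3–1, so G is not a forest; only forests have treewidth ≤ 1, hence tw(G) ≥ 2. Therefore the treewidth is 2.

Treewidth 2.
Bags: B1 = {1, 2, 4}  B2 = {1, 2, 3}
Tree: B1–B2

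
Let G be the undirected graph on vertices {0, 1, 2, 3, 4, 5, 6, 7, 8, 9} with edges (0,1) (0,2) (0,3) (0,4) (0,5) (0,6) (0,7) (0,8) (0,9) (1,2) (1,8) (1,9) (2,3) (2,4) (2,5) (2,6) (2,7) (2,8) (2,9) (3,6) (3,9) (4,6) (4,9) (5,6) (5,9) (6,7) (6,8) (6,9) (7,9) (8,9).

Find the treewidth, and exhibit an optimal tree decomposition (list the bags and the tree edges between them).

Every bag has size at most 5, so the width is 5 − 1 = 4 and tw(G) ≤ 4. Conversely, {0, 1, 2, 8, 9} is a clique of size 5, and the vertices of any clique must share a bag in every tree decomposition; so some bag has ≥ 5 vertices and tw(G) ≥ 4. Combining the bounds, tw(G) = 4.

Treewidth 4.
One such decomposition:
Bags: B1 = {0, 2, 4, 6, 9}  B2 = {0, 2, 5, 6, 9}  B3 = {0, 2, 6, 7, 9}  B4 = {0, 2, 3, 6, 9}  B5 = {0, 2, 6, 8, 9}  B6 = {0, 1, 2, 8, 9}
Tree: B1–B2, B2–B3, B2–B4, B4–B5, B5–B6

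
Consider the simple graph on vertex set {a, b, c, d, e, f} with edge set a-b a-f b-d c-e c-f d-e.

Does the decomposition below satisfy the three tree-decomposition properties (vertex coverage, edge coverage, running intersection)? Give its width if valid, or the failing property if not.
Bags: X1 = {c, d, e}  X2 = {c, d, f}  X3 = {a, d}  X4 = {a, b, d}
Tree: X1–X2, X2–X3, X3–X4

No — edge (f,a) lies in no bag.

A tree decomposition must satisfy three properties: every vertex lies in some bag; for every edge, both endpoints lie together in some bag; and for every vertex, the bags containing it form a connected subtree. Here edge (f,a) lies in no bag, so the decomposition is invalid.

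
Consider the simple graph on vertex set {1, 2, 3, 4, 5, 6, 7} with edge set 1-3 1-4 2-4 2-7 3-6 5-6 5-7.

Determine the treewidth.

A width-2 tree decomposition is:
Bags: B1 = {1, 2, 4}  B2 = {1, 2, 7}  B3 = {1, 5, 7}  B4 = {1, 5, 6}  B5 = {1, 3, 6}
Tree: B1–B2, B2–B3, B3–B4, B4–B5
Every bag has size at most 3, so the width is 3 − 1 = 2 and tw(G) ≤ 2. The edges 1–4–2–7–5–6–3–1 form a cycle, so G is not a tree and its treewidth is at least 2. Combining the bounds, tw(G) = 2.

2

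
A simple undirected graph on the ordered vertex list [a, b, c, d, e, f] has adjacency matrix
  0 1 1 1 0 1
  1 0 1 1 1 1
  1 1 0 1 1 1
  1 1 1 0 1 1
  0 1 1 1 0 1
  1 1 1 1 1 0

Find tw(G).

A width-4 tree decomposition is:
Bags: B1 = {a, b, c, d, f}  B2 = {b, c, d, e, f}
Tree: B1–B2
Every bag has size at most 5, so the width is 5 − 1 = 4 and tw(G) ≤ 4. On the other hand G contains the 5-clique {b, c, d, e, f}. A clique must lie in a single bag of any decomposition, so no decomposition can have width below 4. Hence tw(G) = 4 exactly.

4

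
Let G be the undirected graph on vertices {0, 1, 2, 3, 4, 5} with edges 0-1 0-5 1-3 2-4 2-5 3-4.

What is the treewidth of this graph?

2

A width-2 tree decomposition is:
Bags: B1 = {0, 1, 3}  B2 = {0, 3, 5}  B3 = {2, 3, 5}  B4 = {2, 3, 4}
Tree: B1–B2, B2–B3, B3–B4
Every bag has size at most 3, so the width is 3 − 1 = 2 and tw(G) ≤ 2. Since 3–1–0–5–2–4–3 is a cycle in G, G is not acyclic. Forests are exactly the graphs of treewidth ≤ 1, so tw(G) ≥ 2. Combining the bounds, tw(G) = 2.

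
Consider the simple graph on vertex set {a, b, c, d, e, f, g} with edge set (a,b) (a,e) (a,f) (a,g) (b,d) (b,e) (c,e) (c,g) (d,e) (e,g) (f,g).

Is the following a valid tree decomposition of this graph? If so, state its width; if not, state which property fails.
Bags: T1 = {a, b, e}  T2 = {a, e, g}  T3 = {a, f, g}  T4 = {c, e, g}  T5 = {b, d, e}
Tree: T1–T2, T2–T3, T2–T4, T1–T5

Checking the three conditions: (i) the bags cover all of {a, b, c, d, e, f, g}; (ii) for each edge, some bag contains both endpoints; (iii) the bags containing any fixed vertex form a subtree. All hold, so the decomposition is valid with width 3 − 1 = 2.

Yes; width 2.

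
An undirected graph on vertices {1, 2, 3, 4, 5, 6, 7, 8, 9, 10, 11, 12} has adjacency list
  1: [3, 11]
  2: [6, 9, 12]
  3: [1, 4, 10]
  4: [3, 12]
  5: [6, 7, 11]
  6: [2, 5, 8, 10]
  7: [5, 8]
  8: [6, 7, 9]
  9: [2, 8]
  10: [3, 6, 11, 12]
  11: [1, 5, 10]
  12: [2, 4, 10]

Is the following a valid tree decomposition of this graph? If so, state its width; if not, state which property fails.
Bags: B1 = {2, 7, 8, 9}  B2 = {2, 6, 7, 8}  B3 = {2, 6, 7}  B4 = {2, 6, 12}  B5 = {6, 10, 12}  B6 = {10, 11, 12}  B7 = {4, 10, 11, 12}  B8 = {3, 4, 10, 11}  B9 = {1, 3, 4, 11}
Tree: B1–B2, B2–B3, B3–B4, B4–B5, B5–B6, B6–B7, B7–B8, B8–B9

No — vertex 5 appears in no bag.

A tree decomposition must satisfy three properties: every vertex lies in some bag; for every edge, both endpoints lie together in some bag; and for every vertex, the bags containing it form a connected subtree. Here vertex 5 appears in no bag, so the decomposition is invalid.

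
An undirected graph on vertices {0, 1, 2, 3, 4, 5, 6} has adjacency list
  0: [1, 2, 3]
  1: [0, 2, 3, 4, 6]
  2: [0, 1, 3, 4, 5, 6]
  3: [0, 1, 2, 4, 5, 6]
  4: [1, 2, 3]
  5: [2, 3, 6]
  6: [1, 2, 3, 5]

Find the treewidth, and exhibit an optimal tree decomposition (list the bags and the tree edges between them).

The largest bag has 4 vertices, giving width 3; this decomposition certifies tw(G) ≤ 3. For the lower bound, the 4 vertices {0, 1, 2, 3} are pairwise adjacent, and any tree decomposition puts a clique entirely inside one bag — forcing width ≥ 3. Combining the bounds, tw(G) = 3.

Treewidth 3.
Bags: B1 = {1, 2, 3, 4}  B2 = {1, 2, 3, 6}  B3 = {0, 1, 2, 3}  B4 = {2, 3, 5, 6}
Tree: B1–B2, B1–B3, B2–B4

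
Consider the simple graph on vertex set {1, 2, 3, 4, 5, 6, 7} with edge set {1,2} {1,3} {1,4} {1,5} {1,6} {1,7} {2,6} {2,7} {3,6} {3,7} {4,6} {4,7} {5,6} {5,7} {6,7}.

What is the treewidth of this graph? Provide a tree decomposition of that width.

Treewidth 3.
One such decomposition:
Bags: B1 = {1, 5, 6, 7}  B2 = {1, 2, 6, 7}  B3 = {1, 4, 6, 7}  B4 = {1, 3, 6, 7}
Tree: B1–B2, B1–B3, B2–B4

Every bag has size at most 4, so the width is 4 − 1 = 3 and tw(G) ≤ 3. For the lower bound, the 4 vertices {1, 2, 6, 7} are pairwise adjacent, and any tree decomposition puts a clique entirely inside one bag — forcing width ≥ 3. Therefore the treewidth is 3.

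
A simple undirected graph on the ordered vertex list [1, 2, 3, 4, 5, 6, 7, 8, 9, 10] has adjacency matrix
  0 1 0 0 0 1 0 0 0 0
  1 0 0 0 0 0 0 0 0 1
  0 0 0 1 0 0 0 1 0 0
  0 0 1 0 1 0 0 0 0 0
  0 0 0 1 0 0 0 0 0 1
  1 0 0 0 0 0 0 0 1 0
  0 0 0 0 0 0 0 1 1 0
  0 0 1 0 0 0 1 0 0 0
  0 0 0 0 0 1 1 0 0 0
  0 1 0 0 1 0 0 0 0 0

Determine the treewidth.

A width-2 tree decomposition is:
Bags: B1 = {1, 6, 9}  B2 = {1, 7, 9}  B3 = {1, 7, 8}  B4 = {1, 3, 8}  B5 = {1, 3, 4}  B6 = {1, 4, 5}  B7 = {1, 5, 10}  B8 = {1, 2, 10}
Tree: B1–B2, B2–B3, B3–B4, B4–B5, B5–B6, B6–B7, B7–B8
Every bag has size at most 3, so the width is 3 − 1 = 2 and tw(G) ≤ 2. The edges 1–6–9–7–8–3–4–5–10–2–1 form a cycle, so G is not a tree and its treewidth is at least 2. Combining the bounds, tw(G) = 2.

2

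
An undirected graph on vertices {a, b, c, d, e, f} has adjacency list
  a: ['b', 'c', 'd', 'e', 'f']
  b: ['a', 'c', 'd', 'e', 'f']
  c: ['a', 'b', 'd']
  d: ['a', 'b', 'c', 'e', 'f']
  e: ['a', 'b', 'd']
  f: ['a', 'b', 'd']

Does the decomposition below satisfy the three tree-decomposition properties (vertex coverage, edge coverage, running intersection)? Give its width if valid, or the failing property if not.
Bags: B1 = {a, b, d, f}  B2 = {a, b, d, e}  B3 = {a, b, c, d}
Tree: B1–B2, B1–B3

Yes; width 3.

Every vertex of G appears in some bag (union = {a, b, c, d, e, f}); every edge is covered by a bag; and for each vertex v the set of bags containing v is connected in the bag tree. The decomposition is therefore valid. The largest bag has 4 vertices, so the width is 3.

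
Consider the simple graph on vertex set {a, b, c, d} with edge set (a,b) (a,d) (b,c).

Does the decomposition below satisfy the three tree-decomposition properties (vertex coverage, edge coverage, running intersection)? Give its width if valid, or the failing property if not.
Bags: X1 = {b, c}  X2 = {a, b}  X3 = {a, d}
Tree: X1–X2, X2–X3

Yes; width 1.

Checking the three conditions: (i) the bags cover all of {a, b, c, d}; (ii) for each edge, some bag contains both endpoints; (iii) the bags containing any fixed vertex form a subtree. All hold, so the decomposition is valid with width 2 − 1 = 1.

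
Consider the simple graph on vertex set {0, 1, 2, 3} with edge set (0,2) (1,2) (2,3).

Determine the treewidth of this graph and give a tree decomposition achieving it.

Treewidth 1.
One optimal decomposition is:
Bags: B1 = {1, 2}  B2 = {0, 2}  B3 = {2, 3}
Tree: B1–B2, B1–B3

Every bag has size at most 2, so the width is 2 − 1 = 1 and tw(G) ≤ 1. Since G has at least one edge (e.g. 1–2), it is not an edgeless graph, so tw(G) ≥ 1. Therefore the treewidth is 1.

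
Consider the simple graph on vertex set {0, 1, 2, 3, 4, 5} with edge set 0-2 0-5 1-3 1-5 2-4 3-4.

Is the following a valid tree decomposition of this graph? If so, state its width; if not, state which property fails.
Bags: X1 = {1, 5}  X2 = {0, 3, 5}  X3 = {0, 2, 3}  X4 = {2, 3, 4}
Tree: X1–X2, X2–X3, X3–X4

No — edge (3,1) lies in no bag.

A tree decomposition must satisfy three properties: every vertex lies in some bag; for every edge, both endpoints lie together in some bag; and for every vertex, the bags containing it form a connected subtree. Here edge (3,1) lies in no bag, so the decomposition is invalid.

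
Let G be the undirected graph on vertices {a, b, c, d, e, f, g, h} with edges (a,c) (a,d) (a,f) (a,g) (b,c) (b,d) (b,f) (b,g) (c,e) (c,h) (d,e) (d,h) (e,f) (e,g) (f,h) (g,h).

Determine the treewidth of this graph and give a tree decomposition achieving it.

Treewidth 4.
One such decomposition:
Bags: B1 = {b, c, d, f, g}  B2 = {a, c, d, f, g}  B3 = {c, d, e, f, g}  B4 = {c, d, f, g, h}
Tree: B1–B2, B2–B3, B3–B4

The largest bag has 5 vertices, giving width 4; this decomposition certifies tw(G) ≤ 4. For the lower bound: the 5 vertex sets {b,d}, {a,f}, {c,e}, {g}, {h} are disjoint, each induces a connected subgraph, and every pair is joined by at least one edge of G. Contracting each set to a single vertex therefore yields K_{5} as a minor, and since treewidth is minor-monotone, tw(G) ≥ tw(K_{5}) = 4. The upper and lower bounds meet at 4, so that is the treewidth.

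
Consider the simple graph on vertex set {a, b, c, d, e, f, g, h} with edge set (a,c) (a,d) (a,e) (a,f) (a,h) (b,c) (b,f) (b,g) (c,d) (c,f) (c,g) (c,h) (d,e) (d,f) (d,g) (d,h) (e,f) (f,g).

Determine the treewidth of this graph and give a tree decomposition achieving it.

The largest bag has 4 vertices, giving width 3; this decomposition certifies tw(G) ≤ 3. Conversely, {a, c, d, h} is a clique of size 4, and the vertices of any clique must share a bag in every tree decomposition; so some bag has ≥ 4 vertices and tw(G) ≥ 3. The upper and lower bounds meet at 3, so that is the treewidth.

Treewidth 3.
One such decomposition:
Bags: B1 = {a, c, d, h}  B2 = {a, c, d, f}  B3 = {a, d, e, f}  B4 = {c, d, f, g}  B5 = {b, c, f, g}
Tree: B1–B2, B2–B3, B2–B4, B4–B5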